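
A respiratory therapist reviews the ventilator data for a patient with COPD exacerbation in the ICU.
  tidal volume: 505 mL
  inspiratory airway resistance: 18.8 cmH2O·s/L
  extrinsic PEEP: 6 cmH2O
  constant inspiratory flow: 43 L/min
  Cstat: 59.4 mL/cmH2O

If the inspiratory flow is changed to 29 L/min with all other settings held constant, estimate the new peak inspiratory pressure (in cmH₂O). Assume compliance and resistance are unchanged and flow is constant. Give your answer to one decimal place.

23.6

Flow: 43 L/min ÷ 60 = 0.7167 L/s.
New flow: 29 L/min ÷ 60 = 0.4833 L/s.
PIP = Vt/C + R·V̇ + PEEP (constant-flow equation of motion).
Only the resistive term changes: ΔPIP = R × ΔV̇ = 18.8 × (0.4833 − 0.7167) = 18.8 × -0.2334 = -4.388 cmH2O.
Original PIP = 505/59.4 + 18.8×0.7167 + 6 = 27.976 cmH2O; new PIP = 27.976 + (-4.388) = 23.588 cmH2O.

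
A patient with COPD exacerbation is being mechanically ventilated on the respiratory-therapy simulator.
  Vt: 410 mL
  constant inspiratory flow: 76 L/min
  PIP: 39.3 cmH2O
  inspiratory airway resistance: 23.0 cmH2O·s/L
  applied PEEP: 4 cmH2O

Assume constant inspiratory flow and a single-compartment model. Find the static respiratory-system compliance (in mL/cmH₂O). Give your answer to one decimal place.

Flow: 76 L/min ÷ 60 = 1.2667 L/s.
Equation of motion (constant flow): PIP = Vt/C + R·V̇ + PEEP.
Vt/C = PIP − R·V̇ − PEEP = 39.3 − 23.0×1.2667 − 4 = 39.3 − 29.134 − 4 = 6.166 cmH2O.
C = Vt / 6.166 = 410 / 6.166 = 66.494 mL/cmH2O.

66.5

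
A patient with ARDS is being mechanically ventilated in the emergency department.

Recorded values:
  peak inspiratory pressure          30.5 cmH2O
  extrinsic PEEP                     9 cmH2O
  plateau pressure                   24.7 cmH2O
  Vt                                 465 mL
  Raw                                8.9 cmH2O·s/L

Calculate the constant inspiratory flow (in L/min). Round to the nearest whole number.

39

flow = (PIP − Pplat) / Raw = (30.5 − 24.7) / 8.9 = 0.6517 L/s × 60 = 39.102 L/min.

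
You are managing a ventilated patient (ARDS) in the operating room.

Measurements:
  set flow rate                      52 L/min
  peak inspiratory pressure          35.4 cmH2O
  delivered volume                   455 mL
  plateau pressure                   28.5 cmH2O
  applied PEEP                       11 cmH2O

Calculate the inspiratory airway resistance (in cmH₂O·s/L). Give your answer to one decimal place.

Flow: 52 L/min ÷ 60 = 0.8667 L/s.
Raw = (PIP − Pplat) / flow = (35.4 − 28.5) / 0.8667 = 6.9 / 0.8667 = 7.961 cmH2O·s/L.

8.0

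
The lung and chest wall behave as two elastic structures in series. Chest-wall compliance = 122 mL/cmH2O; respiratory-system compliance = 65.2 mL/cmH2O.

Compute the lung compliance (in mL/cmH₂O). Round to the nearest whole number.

1/CL = 1/Crs − 1/Ccw.
1/CL = 1/65.2 − 1/122 = 0.007141.
CL = 140.04 mL/cmH2O.

140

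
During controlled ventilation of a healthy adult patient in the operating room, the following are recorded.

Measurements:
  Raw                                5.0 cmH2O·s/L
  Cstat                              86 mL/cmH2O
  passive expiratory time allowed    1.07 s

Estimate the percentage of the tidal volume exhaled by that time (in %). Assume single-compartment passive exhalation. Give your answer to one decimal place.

τ = R × C = 5.0 × 86 mL/cmH2O = 5.0 × 0.086 L/cmH2O = 0.43 s.
Passive exhalation: V(t)/V₀ = e^(−t/τ) = e^(−1.07/0.43) = 0.08305.
Fraction exhaled = 1 − 0.08305 = 0.917 → 91.7%.

91.7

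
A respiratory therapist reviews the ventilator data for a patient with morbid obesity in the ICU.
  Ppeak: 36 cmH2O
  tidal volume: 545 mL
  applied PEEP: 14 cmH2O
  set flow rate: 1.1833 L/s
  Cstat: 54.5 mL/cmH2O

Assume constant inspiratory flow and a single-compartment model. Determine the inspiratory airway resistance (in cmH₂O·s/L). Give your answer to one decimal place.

10.1

Equation of motion (constant flow): PIP = Vt/C + R·V̇ + PEEP.
R·V̇ = PIP − Vt/C − PEEP = 36 − 545/54.5 − 14 = 36 − 10.0 − 14 = 12.0 cmH2O.
R = 12.0 / 1.1833 = 10.141 cmH2O·s/L.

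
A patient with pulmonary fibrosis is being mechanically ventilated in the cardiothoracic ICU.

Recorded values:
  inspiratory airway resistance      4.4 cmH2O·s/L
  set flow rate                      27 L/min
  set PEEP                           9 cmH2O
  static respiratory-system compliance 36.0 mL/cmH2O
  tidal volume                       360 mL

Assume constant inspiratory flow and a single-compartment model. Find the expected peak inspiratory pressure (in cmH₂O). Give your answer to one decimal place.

Flow: 27 L/min ÷ 60 = 0.45 L/s.
Equation of motion (constant flow): PIP = Vt/C + R·V̇ + PEEP.
PIP = 360/36.0 + 4.4×0.45 + 9 = 10.0 + 1.98 + 9 = 20.98 cmH2O.

21.0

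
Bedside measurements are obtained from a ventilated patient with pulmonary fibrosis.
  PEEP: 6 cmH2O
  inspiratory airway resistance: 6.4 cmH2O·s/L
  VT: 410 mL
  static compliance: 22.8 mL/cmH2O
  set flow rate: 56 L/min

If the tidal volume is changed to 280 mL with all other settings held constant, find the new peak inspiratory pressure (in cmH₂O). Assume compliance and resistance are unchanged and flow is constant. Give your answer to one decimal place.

24.3

Flow: 56 L/min ÷ 60 = 0.9333 L/s.
PIP = Vt/C + R·V̇ + PEEP (constant-flow equation of motion).
Only the elastic term changes: ΔPIP = ΔVt / C = (280 − 410) / 22.8 = -5.702 cmH2O.
Original PIP = 410/22.8 + 6.4×0.9333 + 6 = 29.956 cmH2O; new PIP = 29.956 + (-5.702) = 24.254 cmH2O.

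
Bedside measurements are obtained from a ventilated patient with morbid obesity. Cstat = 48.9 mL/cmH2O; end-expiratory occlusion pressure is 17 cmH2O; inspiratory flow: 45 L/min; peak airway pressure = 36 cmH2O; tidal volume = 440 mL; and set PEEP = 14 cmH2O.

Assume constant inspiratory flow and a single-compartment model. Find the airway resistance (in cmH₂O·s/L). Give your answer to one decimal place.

Flow: 45 L/min ÷ 60 = 0.75 L/s.
Total PEEP = 17 cmH2O (set 14 + intrinsic 3); this is the baseline alveolar pressure.
Equation of motion (constant flow): PIP = Vt/C + R·V̇ + PEEP.
R·V̇ = PIP − Vt/C − PEEP = 36 − 440/48.9 − 17 = 36 − 8.998 − 17 = 10.002 cmH2O.
R = 10.002 / 0.75 = 13.336 cmH2O·s/L.

13.3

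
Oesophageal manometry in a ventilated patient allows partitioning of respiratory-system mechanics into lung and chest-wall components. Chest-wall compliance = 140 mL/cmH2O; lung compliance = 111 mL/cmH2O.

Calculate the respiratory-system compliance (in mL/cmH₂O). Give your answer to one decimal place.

61.9

Lung and chest wall are elastances in series: 1/Crs = 1/CL + 1/Ccw.
1/Crs = 1/111 + 1/140 = 0.01615.
Crs = 61.92 mL/cmH2O.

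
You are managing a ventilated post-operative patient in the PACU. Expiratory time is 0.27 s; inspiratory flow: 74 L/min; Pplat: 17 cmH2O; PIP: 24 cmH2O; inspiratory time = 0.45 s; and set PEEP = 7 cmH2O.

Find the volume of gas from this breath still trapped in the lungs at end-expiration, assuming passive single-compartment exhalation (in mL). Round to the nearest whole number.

236

Flow: 74 L/min ÷ 60 = 1.2333 L/s.
Vt = flow × Ti = 1.2333 L/s × 0.45 s × 1000 mL/L = 554.99 mL.
R = (PIP − Pplat)/V̇ = (24 − 17) / 1.2333 = 7.0/1.2333 = 5.676 cmH2O·s/L.
C = Vt/(Pplat − PEEP) = 554.99 / (17 − 7) = 554.99/10.0 = 55.499 mL/cmH2O.
τ = R × C = 5.676 × 0.0555 L/cmH2O = 0.315 s.
Fraction remaining = e^(−Te/τ) = e^(−0.27/0.315) = 0.4244.
Trapped volume = 554.99 × 0.4244 = 235.54 mL.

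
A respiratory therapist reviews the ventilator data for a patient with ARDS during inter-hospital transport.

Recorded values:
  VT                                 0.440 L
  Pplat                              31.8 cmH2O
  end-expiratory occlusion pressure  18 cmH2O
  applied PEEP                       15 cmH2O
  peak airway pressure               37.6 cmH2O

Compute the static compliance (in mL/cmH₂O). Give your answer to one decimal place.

End-expiratory occlusion gives total PEEP = 18 cmH2O (intrinsic PEEP = 18 − 15 = 3). Use total PEEP for the elastic gradient.
Cstat = Vt / (Pplat − PEEPtotal) = 440 / (31.8 − 18) = 440 / 13.8 = 31.884 mL/cmH2O.

31.9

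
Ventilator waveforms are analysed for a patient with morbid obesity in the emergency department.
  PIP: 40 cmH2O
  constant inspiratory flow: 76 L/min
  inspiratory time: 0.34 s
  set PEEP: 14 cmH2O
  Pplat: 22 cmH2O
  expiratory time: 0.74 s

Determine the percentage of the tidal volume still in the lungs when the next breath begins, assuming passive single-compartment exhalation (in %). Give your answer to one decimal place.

Flow: 76 L/min ÷ 60 = 1.2667 L/s.
Vt = flow × Ti = 1.2667 L/s × 0.34 s × 1000 mL/L = 430.68 mL.
R = (PIP − Pplat)/V̇ = (40 − 22) / 1.2667 = 18.0/1.2667 = 14.21 cmH2O·s/L.
C = Vt/(Pplat − PEEP) = 430.68 / (22 − 14) = 430.68/8.0 = 53.835 mL/cmH2O.
τ = R × C = 14.21 × 0.05384 L/cmH2O = 0.7651 s.
Fraction remaining at end-expiration = e^(−Te/τ) = e^(−0.74/0.7651) = 0.3801 → 38.01%.

38.0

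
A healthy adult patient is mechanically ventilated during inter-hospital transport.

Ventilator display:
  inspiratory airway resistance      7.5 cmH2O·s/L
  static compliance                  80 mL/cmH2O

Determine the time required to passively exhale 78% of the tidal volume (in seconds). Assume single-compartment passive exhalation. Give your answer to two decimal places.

τ = R × C = 7.5 × 80 mL/cmH2O = 7.5 × 0.080 L/cmH2O = 0.6 s.
Exhaled fraction f = 1 − e^(−t/τ) → t = −τ·ln(1 − f) = −0.6·ln(0.22) = 0.9085 s.

0.91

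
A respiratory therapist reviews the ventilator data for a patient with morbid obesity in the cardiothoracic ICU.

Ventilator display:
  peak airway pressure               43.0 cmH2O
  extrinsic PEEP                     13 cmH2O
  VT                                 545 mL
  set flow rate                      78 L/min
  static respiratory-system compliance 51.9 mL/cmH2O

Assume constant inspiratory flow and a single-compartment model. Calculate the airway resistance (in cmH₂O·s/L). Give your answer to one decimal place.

15.0

Flow: 78 L/min ÷ 60 = 1.3 L/s.
Equation of motion (constant flow): PIP = Vt/C + R·V̇ + PEEP.
R·V̇ = PIP − Vt/C − PEEP = 43.0 − 545/51.9 − 13 = 43.0 − 10.501 − 13 = 19.499 cmH2O.
R = 19.499 / 1.3 = 14.999 cmH2O·s/L.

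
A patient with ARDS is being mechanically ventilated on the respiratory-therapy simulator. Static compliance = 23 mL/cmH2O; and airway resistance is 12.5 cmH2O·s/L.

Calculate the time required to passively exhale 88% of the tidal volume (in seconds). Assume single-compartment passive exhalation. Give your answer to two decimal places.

0.61

τ = R × C = 12.5 × 23 mL/cmH2O = 12.5 × 0.023 L/cmH2O = 0.2875 s.
Exhaled fraction f = 1 − e^(−t/τ) → t = −τ·ln(1 − f) = −0.2875·ln(0.12) = 0.6096 s.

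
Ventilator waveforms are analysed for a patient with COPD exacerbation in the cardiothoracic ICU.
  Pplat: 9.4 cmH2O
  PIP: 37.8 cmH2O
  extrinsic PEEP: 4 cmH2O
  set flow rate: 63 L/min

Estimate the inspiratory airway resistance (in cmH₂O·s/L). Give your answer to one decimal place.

27.0

Flow: 63 L/min ÷ 60 = 1.05 L/s.
Raw = (PIP − Pplat) / flow = (37.8 − 9.4) / 1.05 = 28.4 / 1.05 = 27.048 cmH2O·s/L.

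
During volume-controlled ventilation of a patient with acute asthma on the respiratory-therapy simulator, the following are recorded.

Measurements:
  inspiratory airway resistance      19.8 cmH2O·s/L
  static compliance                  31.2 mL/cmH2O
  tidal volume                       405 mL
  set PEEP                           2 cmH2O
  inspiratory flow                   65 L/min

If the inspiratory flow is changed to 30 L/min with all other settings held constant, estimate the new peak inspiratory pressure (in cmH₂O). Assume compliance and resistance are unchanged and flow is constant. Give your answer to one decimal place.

Flow: 65 L/min ÷ 60 = 1.0833 L/s.
New flow: 30 L/min ÷ 60 = 0.5 L/s.
PIP = Vt/C + R·V̇ + PEEP (constant-flow equation of motion).
Only the resistive term changes: ΔPIP = R × ΔV̇ = 19.8 × (0.5 − 1.0833) = 19.8 × -0.5833 = -11.549 cmH2O.
Original PIP = 405/31.2 + 19.8×1.0833 + 2 = 36.43 cmH2O; new PIP = 36.43 + (-11.549) = 24.881 cmH2O.

24.9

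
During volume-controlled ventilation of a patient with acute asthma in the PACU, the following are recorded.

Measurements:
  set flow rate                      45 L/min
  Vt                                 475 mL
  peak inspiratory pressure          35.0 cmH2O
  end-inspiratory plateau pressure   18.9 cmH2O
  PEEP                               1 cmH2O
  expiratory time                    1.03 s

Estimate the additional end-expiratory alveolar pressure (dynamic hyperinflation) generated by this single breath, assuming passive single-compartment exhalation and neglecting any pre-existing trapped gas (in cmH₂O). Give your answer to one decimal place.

2.9

Flow: 45 L/min ÷ 60 = 0.75 L/s.
R = (PIP − Pplat)/V̇ = (35.0 − 18.9) / 0.75 = 16.1/0.75 = 21.467 cmH2O·s/L.
C = Vt/(Pplat − PEEP) = 475.0 / (18.9 − 1) = 475.0/17.9 = 26.536 mL/cmH2O.
τ = R × C = 21.467 × 0.02654 L/cmH2O = 0.5697 s.
Fraction remaining = e^(−Te/τ) = e^(−1.03/0.5697) = 0.164; trapped volume = 475.0 × 0.164 = 77.9 mL.
Additional alveolar pressure from trapping ≈ V_trapped / C = 77.9 / 26.536 = 2.936 cmH2O.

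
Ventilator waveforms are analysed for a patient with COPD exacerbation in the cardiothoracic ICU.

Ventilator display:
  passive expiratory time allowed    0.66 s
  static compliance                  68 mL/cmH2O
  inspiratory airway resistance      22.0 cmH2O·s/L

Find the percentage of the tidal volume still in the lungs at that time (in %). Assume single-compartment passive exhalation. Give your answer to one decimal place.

τ = R × C = 22.0 × 68 mL/cmH2O = 22.0 × 0.068 L/cmH2O = 1.496 s.
Passive exhalation: V(t)/V₀ = e^(−t/τ) = e^(−0.66/1.496) = 0.6433.
Fraction remaining = 0.6433 → 64.33%.

64.3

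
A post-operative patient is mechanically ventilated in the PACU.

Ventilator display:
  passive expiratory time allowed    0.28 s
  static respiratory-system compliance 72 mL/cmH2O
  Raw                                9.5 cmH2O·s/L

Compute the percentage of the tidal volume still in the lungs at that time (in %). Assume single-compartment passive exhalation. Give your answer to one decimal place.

66.4

τ = R × C = 9.5 × 72 mL/cmH2O = 9.5 × 0.072 L/cmH2O = 0.684 s.
Passive exhalation: V(t)/V₀ = e^(−t/τ) = e^(−0.28/0.684) = 0.6641.
Fraction remaining = 0.6641 → 66.41%.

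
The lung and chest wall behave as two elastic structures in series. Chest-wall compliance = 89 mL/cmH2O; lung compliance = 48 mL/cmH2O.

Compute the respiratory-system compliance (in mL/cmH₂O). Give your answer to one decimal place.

Lung and chest wall are elastances in series: 1/Crs = 1/CL + 1/Ccw.
1/Crs = 1/48 + 1/89 = 0.03207.
Crs = 31.182 mL/cmH2O.

31.2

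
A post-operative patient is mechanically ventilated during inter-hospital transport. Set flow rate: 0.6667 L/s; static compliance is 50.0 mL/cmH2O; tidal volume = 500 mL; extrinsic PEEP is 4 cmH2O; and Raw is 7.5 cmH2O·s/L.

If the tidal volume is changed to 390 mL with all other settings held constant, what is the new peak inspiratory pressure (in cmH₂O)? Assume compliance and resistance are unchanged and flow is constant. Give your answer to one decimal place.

PIP = Vt/C + R·V̇ + PEEP (constant-flow equation of motion).
Only the elastic term changes: ΔPIP = ΔVt / C = (390 − 500) / 50.0 = -2.2 cmH2O.
Original PIP = 500/50.0 + 7.5×0.6667 + 4 = 19.0 cmH2O; new PIP = 19.0 + (-2.2) = 16.8 cmH2O.

16.8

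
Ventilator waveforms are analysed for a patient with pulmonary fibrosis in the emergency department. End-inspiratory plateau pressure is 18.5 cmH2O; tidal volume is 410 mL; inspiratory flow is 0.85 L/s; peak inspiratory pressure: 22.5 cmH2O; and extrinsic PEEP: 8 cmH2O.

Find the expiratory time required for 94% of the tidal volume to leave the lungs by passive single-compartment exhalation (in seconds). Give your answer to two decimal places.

0.52

R = (PIP − Pplat)/V̇ = (22.5 − 18.5) / 0.85 = 4.0/0.85 = 4.706 cmH2O·s/L.
C = Vt/(Pplat − PEEP) = 410.0 / (18.5 − 8) = 410.0/10.5 = 39.048 mL/cmH2O.
τ = R × C = 4.706 × 0.03905 L/cmH2O = 0.1838 s.
t = −τ·ln(1 − 0.94) = −0.1838·ln(0.06) = 0.5171 s.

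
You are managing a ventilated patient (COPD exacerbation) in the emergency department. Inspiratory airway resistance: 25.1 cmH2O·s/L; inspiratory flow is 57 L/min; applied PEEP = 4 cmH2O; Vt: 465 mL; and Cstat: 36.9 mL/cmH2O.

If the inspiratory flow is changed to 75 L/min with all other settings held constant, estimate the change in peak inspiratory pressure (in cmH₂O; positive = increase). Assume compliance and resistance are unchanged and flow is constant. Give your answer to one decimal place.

7.5

Flow: 57 L/min ÷ 60 = 0.95 L/s.
New flow: 75 L/min ÷ 60 = 1.25 L/s.
PIP = Vt/C + R·V̇ + PEEP (constant-flow equation of motion).
Only the resistive term changes: ΔPIP = R × ΔV̇ = 25.1 × (1.25 − 0.95) = 25.1 × 0.3 = 7.53 cmH2O.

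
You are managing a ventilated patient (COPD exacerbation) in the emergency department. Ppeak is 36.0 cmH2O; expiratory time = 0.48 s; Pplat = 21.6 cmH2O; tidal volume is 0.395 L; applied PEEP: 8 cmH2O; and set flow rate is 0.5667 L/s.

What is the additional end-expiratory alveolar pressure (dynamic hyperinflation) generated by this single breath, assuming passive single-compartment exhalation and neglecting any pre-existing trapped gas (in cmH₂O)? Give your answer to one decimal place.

7.1

R = (PIP − Pplat)/V̇ = (36.0 − 21.6) / 0.5667 = 14.4/0.5667 = 25.41 cmH2O·s/L.
C = Vt/(Pplat − PEEP) = 395.0 / (21.6 − 8) = 395.0/13.6 = 29.044 mL/cmH2O.
τ = R × C = 25.41 × 0.02904 L/cmH2O = 0.7379 s.
Fraction remaining = e^(−Te/τ) = e^(−0.48/0.7379) = 0.5218; trapped volume = 395.0 × 0.5218 = 206.11 mL.
Additional alveolar pressure from trapping ≈ V_trapped / C = 206.11 / 29.044 = 7.096 cmH2O.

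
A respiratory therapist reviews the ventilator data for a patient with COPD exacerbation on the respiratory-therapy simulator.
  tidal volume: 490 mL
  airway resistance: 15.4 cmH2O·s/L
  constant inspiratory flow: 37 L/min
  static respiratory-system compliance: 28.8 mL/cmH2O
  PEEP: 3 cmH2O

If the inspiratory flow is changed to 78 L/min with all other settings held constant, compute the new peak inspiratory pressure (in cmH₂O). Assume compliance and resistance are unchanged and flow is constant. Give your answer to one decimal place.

Flow: 37 L/min ÷ 60 = 0.6167 L/s.
New flow: 78 L/min ÷ 60 = 1.3 L/s.
PIP = Vt/C + R·V̇ + PEEP (constant-flow equation of motion).
Only the resistive term changes: ΔPIP = R × ΔV̇ = 15.4 × (1.3 − 0.6167) = 15.4 × 0.6833 = 10.523 cmH2O.
Original PIP = 490/28.8 + 15.4×0.6167 + 3 = 29.511 cmH2O; new PIP = 29.511 + (10.523) = 40.034 cmH2O.

40.0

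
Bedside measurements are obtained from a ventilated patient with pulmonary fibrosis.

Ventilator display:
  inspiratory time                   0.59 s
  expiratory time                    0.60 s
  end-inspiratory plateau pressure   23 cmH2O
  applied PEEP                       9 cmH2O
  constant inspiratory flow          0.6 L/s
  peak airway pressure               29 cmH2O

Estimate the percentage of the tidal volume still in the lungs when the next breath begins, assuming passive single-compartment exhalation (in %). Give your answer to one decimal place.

9.3

Vt = flow × Ti = 0.6 L/s × 0.59 s × 1000 mL/L = 354.0 mL.
R = (PIP − Pplat)/V̇ = (29 − 23) / 0.6 = 6.0/0.6 = 10.0 cmH2O·s/L.
C = Vt/(Pplat − PEEP) = 354.0 / (23 − 9) = 354.0/14.0 = 25.286 mL/cmH2O.
τ = R × C = 10.0 × 0.02529 L/cmH2O = 0.2529 s.
Fraction remaining at end-expiration = e^(−Te/τ) = e^(−0.60/0.2529) = 0.09325 → 9.325%.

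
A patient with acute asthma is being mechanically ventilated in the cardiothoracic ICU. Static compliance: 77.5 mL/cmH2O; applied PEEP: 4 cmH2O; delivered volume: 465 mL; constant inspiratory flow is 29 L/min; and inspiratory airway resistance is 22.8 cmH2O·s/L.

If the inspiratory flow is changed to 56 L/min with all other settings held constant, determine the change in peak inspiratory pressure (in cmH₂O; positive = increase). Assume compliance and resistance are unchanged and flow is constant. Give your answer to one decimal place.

10.3

Flow: 29 L/min ÷ 60 = 0.4833 L/s.
New flow: 56 L/min ÷ 60 = 0.9333 L/s.
PIP = Vt/C + R·V̇ + PEEP (constant-flow equation of motion).
Only the resistive term changes: ΔPIP = R × ΔV̇ = 22.8 × (0.9333 − 0.4833) = 22.8 × 0.45 = 10.26 cmH2O.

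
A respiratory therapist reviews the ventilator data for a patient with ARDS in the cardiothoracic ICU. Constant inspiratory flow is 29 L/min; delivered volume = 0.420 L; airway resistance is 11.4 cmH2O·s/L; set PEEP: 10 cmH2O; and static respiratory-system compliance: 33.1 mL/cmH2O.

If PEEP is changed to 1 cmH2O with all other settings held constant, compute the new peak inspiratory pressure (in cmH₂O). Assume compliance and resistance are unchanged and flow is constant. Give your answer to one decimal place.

Flow: 29 L/min ÷ 60 = 0.4833 L/s.
PIP = Vt/C + R·V̇ + PEEP (constant-flow equation of motion).
Only the baseline term changes: ΔPIP = ΔPEEP = 1 − 10 = -9.0 cmH2O.
Original PIP = 420/33.1 + 11.4×0.4833 + 10 = 28.198 cmH2O; new PIP = 28.198 + (-9.0) = 19.198 cmH2O.

19.2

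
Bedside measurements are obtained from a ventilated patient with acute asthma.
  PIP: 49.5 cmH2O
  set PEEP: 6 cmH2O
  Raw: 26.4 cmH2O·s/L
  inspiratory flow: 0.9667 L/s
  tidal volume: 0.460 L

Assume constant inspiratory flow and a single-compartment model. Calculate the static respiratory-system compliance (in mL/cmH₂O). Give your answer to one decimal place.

Equation of motion (constant flow): PIP = Vt/C + R·V̇ + PEEP.
Vt/C = PIP − R·V̇ − PEEP = 49.5 − 26.4×0.9667 − 6 = 49.5 − 25.521 − 6 = 17.979 cmH2O.
C = Vt / 17.979 = 460 / 17.979 = 25.585 mL/cmH2O.

25.6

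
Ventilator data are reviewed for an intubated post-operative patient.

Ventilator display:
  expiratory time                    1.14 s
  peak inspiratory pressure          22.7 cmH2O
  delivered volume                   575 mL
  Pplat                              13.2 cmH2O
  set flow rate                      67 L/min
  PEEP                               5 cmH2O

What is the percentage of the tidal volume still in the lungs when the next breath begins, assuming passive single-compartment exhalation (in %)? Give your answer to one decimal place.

Flow: 67 L/min ÷ 60 = 1.1167 L/s.
R = (PIP − Pplat)/V̇ = (22.7 − 13.2) / 1.1167 = 9.5/1.1167 = 8.507 cmH2O·s/L.
C = Vt/(Pplat − PEEP) = 575.0 / (13.2 − 5) = 575.0/8.2 = 70.122 mL/cmH2O.
τ = R × C = 8.507 × 0.07012 L/cmH2O = 0.5965 s.
Fraction remaining at end-expiration = e^(−Te/τ) = e^(−1.14/0.5965) = 0.1479 → 14.79%.

14.8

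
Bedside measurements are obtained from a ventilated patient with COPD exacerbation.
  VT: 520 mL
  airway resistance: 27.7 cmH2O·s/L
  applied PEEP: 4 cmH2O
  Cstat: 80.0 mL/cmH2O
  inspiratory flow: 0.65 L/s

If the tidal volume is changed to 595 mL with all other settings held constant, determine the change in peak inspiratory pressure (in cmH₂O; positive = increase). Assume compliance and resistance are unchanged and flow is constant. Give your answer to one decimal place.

PIP = Vt/C + R·V̇ + PEEP (constant-flow equation of motion).
Only the elastic term changes: ΔPIP = ΔVt / C = (595 − 520) / 80.0 = 0.9375 cmH2O.

0.9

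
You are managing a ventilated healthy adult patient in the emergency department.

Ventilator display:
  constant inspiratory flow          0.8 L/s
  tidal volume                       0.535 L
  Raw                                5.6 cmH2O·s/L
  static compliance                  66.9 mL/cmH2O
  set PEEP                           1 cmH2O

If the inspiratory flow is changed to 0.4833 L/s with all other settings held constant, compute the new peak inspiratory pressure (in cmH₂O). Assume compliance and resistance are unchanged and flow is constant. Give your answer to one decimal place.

PIP = Vt/C + R·V̇ + PEEP (constant-flow equation of motion).
Only the resistive term changes: ΔPIP = R × ΔV̇ = 5.6 × (0.4833 − 0.8) = 5.6 × -0.3167 = -1.774 cmH2O.
Original PIP = 535/66.9 + 5.6×0.8 + 1 = 13.477 cmH2O; new PIP = 13.477 + (-1.774) = 11.703 cmH2O.

11.7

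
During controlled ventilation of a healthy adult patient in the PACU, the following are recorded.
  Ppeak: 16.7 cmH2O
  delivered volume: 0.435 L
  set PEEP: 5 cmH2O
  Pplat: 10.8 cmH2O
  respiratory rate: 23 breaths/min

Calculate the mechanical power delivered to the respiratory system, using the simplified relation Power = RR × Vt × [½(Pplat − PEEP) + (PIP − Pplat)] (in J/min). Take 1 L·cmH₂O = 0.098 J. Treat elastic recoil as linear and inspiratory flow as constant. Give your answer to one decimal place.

8.6

Per-breath work = Vt × [½(Pplat−PEEP) + (PIP−Pplat)] = 0.435 × [0.5×5.8 + 5.9] = 0.435 × 8.8 = 3.828 L·cmH2O.
Power = 23 × 3.828 = 88.044 L·cmH2O/min.
× 0.098 J/(L·cmH2O) → 8.628 J/min.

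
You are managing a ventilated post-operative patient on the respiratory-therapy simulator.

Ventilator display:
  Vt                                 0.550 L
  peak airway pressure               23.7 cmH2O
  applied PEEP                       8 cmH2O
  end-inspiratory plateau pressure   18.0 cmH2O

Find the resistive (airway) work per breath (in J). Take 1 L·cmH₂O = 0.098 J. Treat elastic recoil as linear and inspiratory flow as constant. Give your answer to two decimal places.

With constant inspiratory flow the resistive pressure is constant at PIP − Pplat = 23.7 − 18.0 = 5.7 cmH2O, so resistive work = 5.7 × 0.550 = 3.135 L·cmH2O.
× 0.098 J/(L·cmH2O) → 0.3072 J.

0.31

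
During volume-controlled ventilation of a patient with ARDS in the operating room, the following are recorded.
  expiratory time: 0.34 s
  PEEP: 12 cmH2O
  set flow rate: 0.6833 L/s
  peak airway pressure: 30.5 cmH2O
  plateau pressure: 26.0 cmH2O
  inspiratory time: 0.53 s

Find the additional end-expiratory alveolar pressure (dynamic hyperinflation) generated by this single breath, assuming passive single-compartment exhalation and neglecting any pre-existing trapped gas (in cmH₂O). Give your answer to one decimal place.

Vt = flow × Ti = 0.6833 L/s × 0.53 s × 1000 mL/L = 362.15 mL.
R = (PIP − Pplat)/V̇ = (30.5 − 26.0) / 0.6833 = 4.5/0.6833 = 6.586 cmH2O·s/L.
C = Vt/(Pplat − PEEP) = 362.15 / (26.0 − 12) = 362.15/14.0 = 25.868 mL/cmH2O.
τ = R × C = 6.586 × 0.02587 L/cmH2O = 0.1704 s.
Fraction remaining = e^(−Te/τ) = e^(−0.34/0.1704) = 0.136; trapped volume = 362.15 × 0.136 = 49.252 mL.
Additional alveolar pressure from trapping ≈ V_trapped / C = 49.252 / 25.868 = 1.904 cmH2O.

1.9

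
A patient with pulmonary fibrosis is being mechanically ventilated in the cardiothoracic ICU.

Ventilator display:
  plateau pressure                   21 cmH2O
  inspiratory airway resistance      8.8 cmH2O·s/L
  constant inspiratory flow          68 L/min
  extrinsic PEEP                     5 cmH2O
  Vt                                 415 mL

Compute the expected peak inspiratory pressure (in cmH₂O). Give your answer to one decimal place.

31.0

Flow: 68 L/min ÷ 60 = 1.1333 L/s.
PIP = Pplat + Raw × flow = 21 + 8.8 × 1.1333 = 21 + 9.973 = 30.973 cmH2O.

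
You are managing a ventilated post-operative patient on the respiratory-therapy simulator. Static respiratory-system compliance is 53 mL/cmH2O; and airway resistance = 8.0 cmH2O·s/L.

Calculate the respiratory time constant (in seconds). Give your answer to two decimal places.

τ = R × C = 8.0 × 53 mL/cmH2O = 8.0 × 0.053 L/cmH2O = 0.424 s.

0.42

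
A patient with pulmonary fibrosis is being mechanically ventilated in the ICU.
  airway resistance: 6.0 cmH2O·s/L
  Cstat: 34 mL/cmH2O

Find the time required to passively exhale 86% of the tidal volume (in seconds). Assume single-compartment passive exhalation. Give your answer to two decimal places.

τ = R × C = 6.0 × 34 mL/cmH2O = 6.0 × 0.034 L/cmH2O = 0.204 s.
Exhaled fraction f = 1 − e^(−t/τ) → t = −τ·ln(1 − f) = −0.204·ln(0.14) = 0.4011 s.

0.40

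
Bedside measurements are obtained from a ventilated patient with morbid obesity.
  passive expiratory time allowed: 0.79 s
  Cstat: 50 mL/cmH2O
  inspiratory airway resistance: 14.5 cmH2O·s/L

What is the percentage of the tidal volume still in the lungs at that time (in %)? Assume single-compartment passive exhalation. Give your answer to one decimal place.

τ = R × C = 14.5 × 50 mL/cmH2O = 14.5 × 0.050 L/cmH2O = 0.725 s.
Passive exhalation: V(t)/V₀ = e^(−t/τ) = e^(−0.79/0.725) = 0.3363.
Fraction remaining = 0.3363 → 33.63%.

33.6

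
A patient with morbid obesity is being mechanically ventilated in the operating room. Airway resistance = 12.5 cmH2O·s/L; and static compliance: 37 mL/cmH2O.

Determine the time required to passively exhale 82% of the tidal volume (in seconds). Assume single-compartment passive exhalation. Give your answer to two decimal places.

τ = R × C = 12.5 × 37 mL/cmH2O = 12.5 × 0.037 L/cmH2O = 0.4625 s.
Exhaled fraction f = 1 − e^(−t/τ) → t = −τ·ln(1 − f) = −0.4625·ln(0.18) = 0.7931 s.

0.79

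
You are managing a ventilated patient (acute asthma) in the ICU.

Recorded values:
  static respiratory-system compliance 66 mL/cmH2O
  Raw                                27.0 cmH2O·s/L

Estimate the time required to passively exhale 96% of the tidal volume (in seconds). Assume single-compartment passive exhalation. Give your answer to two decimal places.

5.74

τ = R × C = 27.0 × 66 mL/cmH2O = 27.0 × 0.066 L/cmH2O = 1.782 s.
Exhaled fraction f = 1 − e^(−t/τ) → t = −τ·ln(1 − f) = −1.782·ln(0.04) = 5.736 s.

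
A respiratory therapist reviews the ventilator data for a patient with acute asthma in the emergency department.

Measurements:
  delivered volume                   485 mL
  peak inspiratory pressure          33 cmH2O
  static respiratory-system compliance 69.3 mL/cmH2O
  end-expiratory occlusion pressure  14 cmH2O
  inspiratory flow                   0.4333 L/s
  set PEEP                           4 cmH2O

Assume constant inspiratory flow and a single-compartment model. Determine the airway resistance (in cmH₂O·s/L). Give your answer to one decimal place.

27.7

Total PEEP = 14 cmH2O (set 4 + intrinsic 10); this is the baseline alveolar pressure.
Equation of motion (constant flow): PIP = Vt/C + R·V̇ + PEEP.
R·V̇ = PIP − Vt/C − PEEP = 33 − 485/69.3 − 14 = 33 − 6.999 − 14 = 12.001 cmH2O.
R = 12.001 / 0.4333 = 27.697 cmH2O·s/L.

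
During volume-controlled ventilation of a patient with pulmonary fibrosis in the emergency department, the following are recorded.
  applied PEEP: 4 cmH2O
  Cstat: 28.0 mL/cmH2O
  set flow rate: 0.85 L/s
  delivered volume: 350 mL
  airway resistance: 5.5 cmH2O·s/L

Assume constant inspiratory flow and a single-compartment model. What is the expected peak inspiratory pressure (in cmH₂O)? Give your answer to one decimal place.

Equation of motion (constant flow): PIP = Vt/C + R·V̇ + PEEP.
PIP = 350/28.0 + 5.5×0.85 + 4 = 12.5 + 4.675 + 4 = 21.175 cmH2O.

21.2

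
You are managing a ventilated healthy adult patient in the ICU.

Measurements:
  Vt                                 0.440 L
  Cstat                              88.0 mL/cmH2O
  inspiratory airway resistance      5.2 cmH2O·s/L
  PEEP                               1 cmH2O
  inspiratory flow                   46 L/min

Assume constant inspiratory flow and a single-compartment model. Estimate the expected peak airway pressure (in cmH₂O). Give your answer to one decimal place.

10.0

Flow: 46 L/min ÷ 60 = 0.7667 L/s.
Equation of motion (constant flow): PIP = Vt/C + R·V̇ + PEEP.
PIP = 440/88.0 + 5.2×0.7667 + 1 = 5.0 + 3.987 + 1 = 9.987 cmH2O.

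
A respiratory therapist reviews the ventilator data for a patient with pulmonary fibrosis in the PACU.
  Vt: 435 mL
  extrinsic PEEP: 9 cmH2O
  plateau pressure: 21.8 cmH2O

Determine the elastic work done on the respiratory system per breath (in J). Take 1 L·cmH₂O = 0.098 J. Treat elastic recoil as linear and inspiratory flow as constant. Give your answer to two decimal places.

0.27

Elastic work ≈ ½ × (Pplat − PEEP) × Vt = 0.5 × (21.8 − 9) × 0.435 L = 0.5 × 12.8 × 0.435 = 2.784 L·cmH2O.
× 0.098 J/(L·cmH2O) → 0.2728 J.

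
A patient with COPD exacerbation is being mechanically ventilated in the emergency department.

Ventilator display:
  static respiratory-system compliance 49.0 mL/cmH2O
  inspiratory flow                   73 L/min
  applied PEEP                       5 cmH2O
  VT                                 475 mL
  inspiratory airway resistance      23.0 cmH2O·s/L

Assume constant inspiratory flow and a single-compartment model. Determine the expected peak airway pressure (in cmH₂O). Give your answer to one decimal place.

42.7

Flow: 73 L/min ÷ 60 = 1.2167 L/s.
Equation of motion (constant flow): PIP = Vt/C + R·V̇ + PEEP.
PIP = 475/49.0 + 23.0×1.2167 + 5 = 9.694 + 27.984 + 5 = 42.678 cmH2O.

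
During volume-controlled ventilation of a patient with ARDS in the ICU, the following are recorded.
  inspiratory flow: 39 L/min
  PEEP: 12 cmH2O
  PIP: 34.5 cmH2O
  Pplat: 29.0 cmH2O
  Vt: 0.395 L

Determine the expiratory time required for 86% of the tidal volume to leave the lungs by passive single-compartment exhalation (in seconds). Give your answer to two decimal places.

Flow: 39 L/min ÷ 60 = 0.65 L/s.
R = (PIP − Pplat)/V̇ = (34.5 − 29.0) / 0.65 = 5.5/0.65 = 8.462 cmH2O·s/L.
C = Vt/(Pplat − PEEP) = 395.0 / (29.0 − 12) = 395.0/17.0 = 23.235 mL/cmH2O.
τ = R × C = 8.462 × 0.02324 L/cmH2O = 0.1967 s.
t = −τ·ln(1 − 0.86) = −0.1967·ln(0.14) = 0.3867 s.

0.39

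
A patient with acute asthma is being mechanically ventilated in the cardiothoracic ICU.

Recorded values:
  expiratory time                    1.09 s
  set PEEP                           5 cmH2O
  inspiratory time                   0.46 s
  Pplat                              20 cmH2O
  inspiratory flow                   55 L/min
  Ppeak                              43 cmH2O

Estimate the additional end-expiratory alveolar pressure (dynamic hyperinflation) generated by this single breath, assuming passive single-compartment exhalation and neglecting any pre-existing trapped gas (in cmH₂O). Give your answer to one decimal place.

3.2

Flow: 55 L/min ÷ 60 = 0.9167 L/s.
Vt = flow × Ti = 0.9167 L/s × 0.46 s × 1000 mL/L = 421.68 mL.
R = (PIP − Pplat)/V̇ = (43 − 20) / 0.9167 = 23.0/0.9167 = 25.09 cmH2O·s/L.
C = Vt/(Pplat − PEEP) = 421.68 / (20 − 5) = 421.68/15.0 = 28.112 mL/cmH2O.
τ = R × C = 25.09 × 0.02811 L/cmH2O = 0.7053 s.
Fraction remaining = e^(−Te/τ) = e^(−1.09/0.7053) = 0.2132; trapped volume = 421.68 × 0.2132 = 89.902 mL.
Additional alveolar pressure from trapping ≈ V_trapped / C = 89.902 / 28.112 = 3.198 cmH2O.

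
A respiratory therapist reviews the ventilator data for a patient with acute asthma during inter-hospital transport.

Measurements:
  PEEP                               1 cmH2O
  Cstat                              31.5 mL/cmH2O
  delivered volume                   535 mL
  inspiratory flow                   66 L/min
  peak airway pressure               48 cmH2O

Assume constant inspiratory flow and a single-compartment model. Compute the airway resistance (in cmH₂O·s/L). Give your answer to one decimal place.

Flow: 66 L/min ÷ 60 = 1.1 L/s.
Equation of motion (constant flow): PIP = Vt/C + R·V̇ + PEEP.
R·V̇ = PIP − Vt/C − PEEP = 48 − 535/31.5 − 1 = 48 − 16.984 − 1 = 30.016 cmH2O.
R = 30.016 / 1.1 = 27.287 cmH2O·s/L.

27.3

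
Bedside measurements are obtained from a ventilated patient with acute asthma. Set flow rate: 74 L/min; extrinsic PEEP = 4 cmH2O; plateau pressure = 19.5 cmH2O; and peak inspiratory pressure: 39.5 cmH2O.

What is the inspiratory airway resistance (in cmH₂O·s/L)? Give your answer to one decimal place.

Flow: 74 L/min ÷ 60 = 1.2333 L/s.
Raw = (PIP − Pplat) / flow = (39.5 − 19.5) / 1.2333 = 20.0 / 1.2333 = 16.217 cmH2O·s/L.

16.2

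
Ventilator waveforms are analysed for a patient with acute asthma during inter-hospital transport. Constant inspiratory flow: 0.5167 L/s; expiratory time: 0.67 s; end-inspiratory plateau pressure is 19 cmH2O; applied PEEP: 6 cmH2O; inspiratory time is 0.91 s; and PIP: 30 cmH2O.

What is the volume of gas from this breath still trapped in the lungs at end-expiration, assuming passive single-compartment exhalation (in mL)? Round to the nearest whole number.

197

Vt = flow × Ti = 0.5167 L/s × 0.91 s × 1000 mL/L = 470.2 mL.
R = (PIP − Pplat)/V̇ = (30 − 19) / 0.5167 = 11.0/0.5167 = 21.289 cmH2O·s/L.
C = Vt/(Pplat − PEEP) = 470.2 / (19 − 6) = 470.2/13.0 = 36.169 mL/cmH2O.
τ = R × C = 21.289 × 0.03617 L/cmH2O = 0.77 s.
Fraction remaining = e^(−Te/τ) = e^(−0.67/0.77) = 0.4189.
Trapped volume = 470.2 × 0.4189 = 196.97 mL.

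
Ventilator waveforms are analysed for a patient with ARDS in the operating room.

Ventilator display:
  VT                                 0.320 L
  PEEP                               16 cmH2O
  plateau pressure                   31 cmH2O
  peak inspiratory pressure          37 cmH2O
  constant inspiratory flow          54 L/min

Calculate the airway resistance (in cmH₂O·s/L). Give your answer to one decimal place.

6.7

Flow: 54 L/min ÷ 60 = 0.9 L/s.
Raw = (PIP − Pplat) / flow = (37 − 31) / 0.9 = 6.0 / 0.9 = 6.667 cmH2O·s/L.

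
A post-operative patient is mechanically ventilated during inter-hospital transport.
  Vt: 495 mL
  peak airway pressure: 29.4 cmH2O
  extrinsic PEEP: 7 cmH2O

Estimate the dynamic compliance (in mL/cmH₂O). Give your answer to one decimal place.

22.1

Dynamic compliance = Vt / (PIP − PEEP) = 495 / (29.4 − 7) = 495 / 22.4 = 22.098 mL/cmH2O.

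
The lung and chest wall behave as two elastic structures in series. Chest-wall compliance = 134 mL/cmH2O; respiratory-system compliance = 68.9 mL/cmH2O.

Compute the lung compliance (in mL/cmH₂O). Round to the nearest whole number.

1/CL = 1/Crs − 1/Ccw.
1/CL = 1/68.9 − 1/134 = 0.007051.
CL = 141.82 mL/cmH2O.

142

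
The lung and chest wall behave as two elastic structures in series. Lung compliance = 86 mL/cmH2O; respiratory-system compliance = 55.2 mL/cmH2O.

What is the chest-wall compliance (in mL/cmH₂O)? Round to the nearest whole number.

1/Ccw = 1/Crs − 1/CL.
1/Ccw = 1/55.2 − 1/86 = 0.006488.
Ccw = 154.13 mL/cmH2O.

154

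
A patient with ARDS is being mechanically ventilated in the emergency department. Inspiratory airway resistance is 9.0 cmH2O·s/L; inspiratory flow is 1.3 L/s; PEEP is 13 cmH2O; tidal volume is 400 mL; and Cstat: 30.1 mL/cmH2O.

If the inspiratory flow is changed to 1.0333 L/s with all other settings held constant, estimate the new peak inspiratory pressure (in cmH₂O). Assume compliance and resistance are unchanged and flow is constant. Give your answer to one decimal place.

35.6

PIP = Vt/C + R·V̇ + PEEP (constant-flow equation of motion).
Only the resistive term changes: ΔPIP = R × ΔV̇ = 9.0 × (1.0333 − 1.3) = 9.0 × -0.2667 = -2.4 cmH2O.
Original PIP = 400/30.1 + 9.0×1.3 + 13 = 37.989 cmH2O; new PIP = 37.989 + (-2.4) = 35.589 cmH2O.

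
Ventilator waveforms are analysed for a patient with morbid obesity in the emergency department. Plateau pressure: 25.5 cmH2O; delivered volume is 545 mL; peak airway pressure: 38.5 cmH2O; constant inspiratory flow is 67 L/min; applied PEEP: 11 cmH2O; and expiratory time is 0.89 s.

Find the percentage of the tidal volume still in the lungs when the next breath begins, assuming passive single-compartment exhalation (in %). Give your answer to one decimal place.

13.1

Flow: 67 L/min ÷ 60 = 1.1167 L/s.
R = (PIP − Pplat)/V̇ = (38.5 − 25.5) / 1.1167 = 13.0/1.1167 = 11.641 cmH2O·s/L.
C = Vt/(Pplat − PEEP) = 545.0 / (25.5 − 11) = 545.0/14.5 = 37.586 mL/cmH2O.
τ = R × C = 11.641 × 0.03759 L/cmH2O = 0.4376 s.
Fraction remaining at end-expiration = e^(−Te/τ) = e^(−0.89/0.4376) = 0.1308 → 13.08%.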